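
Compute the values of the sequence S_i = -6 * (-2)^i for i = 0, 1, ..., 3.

This is a geometric sequence.
i=0: S_0 = -6 * (-2)^0 = -6
i=1: S_1 = -6 * (-2)^1 = 12
i=2: S_2 = -6 * (-2)^2 = -24
i=3: S_3 = -6 * (-2)^3 = 48
The first 4 terms are: [-6, 12, -24, 48]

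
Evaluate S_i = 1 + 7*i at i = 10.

S_10 = 1 + 7*10 = 1 + 70 = 71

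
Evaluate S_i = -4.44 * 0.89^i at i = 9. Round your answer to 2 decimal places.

S_9 = -4.44 * 0.89^9 ≈ -4.44 * 0.3504 ≈ -1.56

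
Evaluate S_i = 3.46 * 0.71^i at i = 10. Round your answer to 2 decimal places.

S_10 = 3.46 * 0.71^10 ≈ 3.46 * 0.0326 ≈ 0.11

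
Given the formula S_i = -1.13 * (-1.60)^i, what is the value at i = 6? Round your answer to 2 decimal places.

S_6 = -1.13 * (-1.6)^6 ≈ -1.13 * 16.7772 ≈ -18.96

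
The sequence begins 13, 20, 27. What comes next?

Differences: 20 - 13 = 7
This is an arithmetic sequence with common difference d = 7.
Next term = 27 + 7 = 34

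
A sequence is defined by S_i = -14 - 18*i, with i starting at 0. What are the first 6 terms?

This is an arithmetic sequence.
i=0: S_0 = -14 + -18*0 = -14
i=1: S_1 = -14 + -18*1 = -32
i=2: S_2 = -14 + -18*2 = -50
i=3: S_3 = -14 + -18*3 = -68
i=4: S_4 = -14 + -18*4 = -86
i=5: S_5 = -14 + -18*5 = -104
The first 6 terms are: [-14, -32, -50, -68, -86, -104]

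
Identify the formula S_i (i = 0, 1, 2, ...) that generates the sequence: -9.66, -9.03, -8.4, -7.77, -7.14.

Check differences: -9.03 - -9.66 = 0.63
-8.4 - -9.03 = 0.63
Common difference d = 0.63.
First term a = -9.66.
Formula: S_i = -9.66 + 0.63*i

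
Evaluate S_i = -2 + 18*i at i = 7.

S_7 = -2 + 18*7 = -2 + 126 = 124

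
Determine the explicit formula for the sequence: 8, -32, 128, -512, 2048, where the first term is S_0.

Check ratios: -32 / 8 = -4.0
Common ratio r = -4.
First term a = 8.
Formula: S_i = 8 * (-4)^i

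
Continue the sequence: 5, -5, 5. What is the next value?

Ratios: -5 / 5 = -1.0
This is a geometric sequence with common ratio r = -1.
Next term = 5 * -1 = -5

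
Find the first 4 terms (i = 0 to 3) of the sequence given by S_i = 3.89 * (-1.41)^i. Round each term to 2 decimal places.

This is a geometric sequence.
i=0: S_0 = 3.89 * (-1.41)^0 = 3.89
i=1: S_1 = 3.89 * (-1.41)^1 ≈ -5.48
i=2: S_2 = 3.89 * (-1.41)^2 ≈ 7.73
i=3: S_3 = 3.89 * (-1.41)^3 ≈ -10.9
The first 4 terms are: [3.89, -5.48, 7.73, -10.9]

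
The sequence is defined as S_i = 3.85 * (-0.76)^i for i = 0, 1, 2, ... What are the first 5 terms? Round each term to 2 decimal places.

This is a geometric sequence.
i=0: S_0 = 3.85 * (-0.76)^0 = 3.85
i=1: S_1 = 3.85 * (-0.76)^1 ≈ -2.93
i=2: S_2 = 3.85 * (-0.76)^2 ≈ 2.22
i=3: S_3 = 3.85 * (-0.76)^3 ≈ -1.69
i=4: S_4 = 3.85 * (-0.76)^4 ≈ 1.28
The first 5 terms are: [3.85, -2.93, 2.22, -1.69, 1.28]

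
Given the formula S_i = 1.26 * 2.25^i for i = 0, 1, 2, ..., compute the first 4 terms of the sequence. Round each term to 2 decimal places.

This is a geometric sequence.
i=0: S_0 = 1.26 * 2.25^0 = 1.26
i=1: S_1 = 1.26 * 2.25^1 ≈ 2.84
i=2: S_2 = 1.26 * 2.25^2 ≈ 6.38
i=3: S_3 = 1.26 * 2.25^3 ≈ 14.35
The first 4 terms are: [1.26, 2.84, 6.38, 14.35]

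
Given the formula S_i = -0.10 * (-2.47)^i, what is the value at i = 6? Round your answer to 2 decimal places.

S_6 = -0.1 * (-2.47)^6 ≈ -0.1 * 227.0815 ≈ -22.71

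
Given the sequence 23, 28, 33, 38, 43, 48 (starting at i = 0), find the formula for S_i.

Check differences: 28 - 23 = 5
33 - 28 = 5
Common difference d = 5.
First term a = 23.
Formula: S_i = 23 + 5*i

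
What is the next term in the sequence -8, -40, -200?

Ratios: -40 / -8 = 5.0
This is a geometric sequence with common ratio r = 5.
Next term = -200 * 5 = -1000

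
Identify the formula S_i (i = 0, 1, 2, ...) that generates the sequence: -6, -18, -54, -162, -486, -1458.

Check ratios: -18 / -6 = 3.0
Common ratio r = 3.
First term a = -6.
Formula: S_i = -6 * 3^i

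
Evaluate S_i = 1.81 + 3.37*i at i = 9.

S_9 = 1.81 + 3.37*9 = 1.81 + 30.33 = 32.14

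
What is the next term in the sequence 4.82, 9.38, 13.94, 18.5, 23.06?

Differences: 9.38 - 4.82 = 4.56
This is an arithmetic sequence with common difference d = 4.56.
Next term = 23.06 + 4.56 = 27.62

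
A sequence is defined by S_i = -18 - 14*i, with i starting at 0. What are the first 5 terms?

This is an arithmetic sequence.
i=0: S_0 = -18 + -14*0 = -18
i=1: S_1 = -18 + -14*1 = -32
i=2: S_2 = -18 + -14*2 = -46
i=3: S_3 = -18 + -14*3 = -60
i=4: S_4 = -18 + -14*4 = -74
The first 5 terms are: [-18, -32, -46, -60, -74]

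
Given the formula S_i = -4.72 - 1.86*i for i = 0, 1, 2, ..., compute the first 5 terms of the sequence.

This is an arithmetic sequence.
i=0: S_0 = -4.72 + -1.86*0 = -4.72
i=1: S_1 = -4.72 + -1.86*1 = -6.58
i=2: S_2 = -4.72 + -1.86*2 = -8.44
i=3: S_3 = -4.72 + -1.86*3 = -10.3
i=4: S_4 = -4.72 + -1.86*4 = -12.16
The first 5 terms are: [-4.72, -6.58, -8.44, -10.3, -12.16]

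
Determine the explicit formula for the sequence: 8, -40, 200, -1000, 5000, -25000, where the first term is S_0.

Check ratios: -40 / 8 = -5.0
Common ratio r = -5.
First term a = 8.
Formula: S_i = 8 * (-5)^i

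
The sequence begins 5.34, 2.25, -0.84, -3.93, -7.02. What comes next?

Differences: 2.25 - 5.34 = -3.09
This is an arithmetic sequence with common difference d = -3.09.
Next term = -7.02 + -3.09 = -10.11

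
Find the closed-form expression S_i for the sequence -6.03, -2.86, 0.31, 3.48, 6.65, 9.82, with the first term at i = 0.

Check differences: -2.86 - -6.03 = 3.17
0.31 - -2.86 = 3.17
Common difference d = 3.17.
First term a = -6.03.
Formula: S_i = -6.03 + 3.17*i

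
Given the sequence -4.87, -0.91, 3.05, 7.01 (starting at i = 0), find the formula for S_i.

Check differences: -0.91 - -4.87 = 3.96
3.05 - -0.91 = 3.96
Common difference d = 3.96.
First term a = -4.87.
Formula: S_i = -4.87 + 3.96*i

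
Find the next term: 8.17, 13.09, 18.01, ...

Differences: 13.09 - 8.17 = 4.92
This is an arithmetic sequence with common difference d = 4.92.
Next term = 18.01 + 4.92 = 22.93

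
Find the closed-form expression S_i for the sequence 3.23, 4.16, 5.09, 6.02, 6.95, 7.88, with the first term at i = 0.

Check differences: 4.16 - 3.23 = 0.93
5.09 - 4.16 = 0.93
Common difference d = 0.93.
First term a = 3.23.
Formula: S_i = 3.23 + 0.93*i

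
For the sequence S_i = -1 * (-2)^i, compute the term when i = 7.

S_7 = -1 * (-2)^7 = -1 * -128 = 128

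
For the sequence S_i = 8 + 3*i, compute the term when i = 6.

S_6 = 8 + 3*6 = 8 + 18 = 26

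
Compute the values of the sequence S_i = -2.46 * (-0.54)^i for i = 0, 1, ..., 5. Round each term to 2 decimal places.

This is a geometric sequence.
i=0: S_0 = -2.46 * (-0.54)^0 = -2.46
i=1: S_1 = -2.46 * (-0.54)^1 ≈ 1.33
i=2: S_2 = -2.46 * (-0.54)^2 ≈ -0.72
i=3: S_3 = -2.46 * (-0.54)^3 ≈ 0.39
i=4: S_4 = -2.46 * (-0.54)^4 ≈ -0.21
i=5: S_5 = -2.46 * (-0.54)^5 ≈ 0.11
The first 6 terms are: [-2.46, 1.33, -0.72, 0.39, -0.21, 0.11]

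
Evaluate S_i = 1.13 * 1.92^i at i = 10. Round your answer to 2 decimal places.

S_10 = 1.13 * 1.92^10 ≈ 1.13 * 680.7886 ≈ 769.29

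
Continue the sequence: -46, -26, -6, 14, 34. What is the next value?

Differences: -26 - -46 = 20
This is an arithmetic sequence with common difference d = 20.
Next term = 34 + 20 = 54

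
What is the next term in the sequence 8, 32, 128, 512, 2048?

Ratios: 32 / 8 = 4.0
This is a geometric sequence with common ratio r = 4.
Next term = 2048 * 4 = 8192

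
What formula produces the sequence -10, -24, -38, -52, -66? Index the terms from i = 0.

Check differences: -24 - -10 = -14
-38 - -24 = -14
Common difference d = -14.
First term a = -10.
Formula: S_i = -10 - 14*i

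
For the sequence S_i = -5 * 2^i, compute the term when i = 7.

S_7 = -5 * 2^7 = -5 * 128 = -640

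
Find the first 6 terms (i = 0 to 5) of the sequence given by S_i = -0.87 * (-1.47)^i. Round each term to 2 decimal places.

This is a geometric sequence.
i=0: S_0 = -0.87 * (-1.47)^0 = -0.87
i=1: S_1 = -0.87 * (-1.47)^1 ≈ 1.28
i=2: S_2 = -0.87 * (-1.47)^2 ≈ -1.88
i=3: S_3 = -0.87 * (-1.47)^3 ≈ 2.76
i=4: S_4 = -0.87 * (-1.47)^4 ≈ -4.06
i=5: S_5 = -0.87 * (-1.47)^5 ≈ 5.97
The first 6 terms are: [-0.87, 1.28, -1.88, 2.76, -4.06, 5.97]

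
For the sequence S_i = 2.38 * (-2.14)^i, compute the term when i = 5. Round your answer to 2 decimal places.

S_5 = 2.38 * (-2.14)^5 ≈ 2.38 * -44.8817 ≈ -106.82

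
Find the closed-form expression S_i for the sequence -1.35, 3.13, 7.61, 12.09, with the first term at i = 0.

Check differences: 3.13 - -1.35 = 4.48
7.61 - 3.13 = 4.48
Common difference d = 4.48.
First term a = -1.35.
Formula: S_i = -1.35 + 4.48*i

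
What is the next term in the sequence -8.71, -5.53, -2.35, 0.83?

Differences: -5.53 - -8.71 = 3.18
This is an arithmetic sequence with common difference d = 3.18.
Next term = 0.83 + 3.18 = 4.01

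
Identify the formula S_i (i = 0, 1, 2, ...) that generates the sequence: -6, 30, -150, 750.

Check ratios: 30 / -6 = -5.0
Common ratio r = -5.
First term a = -6.
Formula: S_i = -6 * (-5)^i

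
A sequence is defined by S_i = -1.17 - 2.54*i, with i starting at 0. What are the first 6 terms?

This is an arithmetic sequence.
i=0: S_0 = -1.17 + -2.54*0 = -1.17
i=1: S_1 = -1.17 + -2.54*1 = -3.71
i=2: S_2 = -1.17 + -2.54*2 = -6.25
i=3: S_3 = -1.17 + -2.54*3 = -8.79
i=4: S_4 = -1.17 + -2.54*4 = -11.33
i=5: S_5 = -1.17 + -2.54*5 = -13.87
The first 6 terms are: [-1.17, -3.71, -6.25, -8.79, -11.33, -13.87]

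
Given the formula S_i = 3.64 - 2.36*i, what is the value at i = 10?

S_10 = 3.64 + -2.36*10 = 3.64 + -23.6 = -19.96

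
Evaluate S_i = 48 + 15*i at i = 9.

S_9 = 48 + 15*9 = 48 + 135 = 183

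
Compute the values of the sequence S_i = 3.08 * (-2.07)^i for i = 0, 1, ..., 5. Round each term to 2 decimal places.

This is a geometric sequence.
i=0: S_0 = 3.08 * (-2.07)^0 = 3.08
i=1: S_1 = 3.08 * (-2.07)^1 ≈ -6.38
i=2: S_2 = 3.08 * (-2.07)^2 ≈ 13.2
i=3: S_3 = 3.08 * (-2.07)^3 ≈ -27.32
i=4: S_4 = 3.08 * (-2.07)^4 ≈ 56.55
i=5: S_5 = 3.08 * (-2.07)^5 ≈ -117.06
The first 6 terms are: [3.08, -6.38, 13.2, -27.32, 56.55, -117.06]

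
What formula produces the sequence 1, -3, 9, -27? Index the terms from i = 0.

Check ratios: -3 / 1 = -3.0
Common ratio r = -3.
First term a = 1.
Formula: S_i = 1 * (-3)^i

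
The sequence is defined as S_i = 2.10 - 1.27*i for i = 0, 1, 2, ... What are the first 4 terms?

This is an arithmetic sequence.
i=0: S_0 = 2.1 + -1.27*0 = 2.1
i=1: S_1 = 2.1 + -1.27*1 = 0.83
i=2: S_2 = 2.1 + -1.27*2 = -0.44
i=3: S_3 = 2.1 + -1.27*3 = -1.71
The first 4 terms are: [2.1, 0.83, -0.44, -1.71]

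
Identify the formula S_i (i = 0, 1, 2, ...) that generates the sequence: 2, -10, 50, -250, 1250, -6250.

Check ratios: -10 / 2 = -5.0
Common ratio r = -5.
First term a = 2.
Formula: S_i = 2 * (-5)^i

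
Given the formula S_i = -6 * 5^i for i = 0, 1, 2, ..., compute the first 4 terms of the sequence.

This is a geometric sequence.
i=0: S_0 = -6 * 5^0 = -6
i=1: S_1 = -6 * 5^1 = -30
i=2: S_2 = -6 * 5^2 = -150
i=3: S_3 = -6 * 5^3 = -750
The first 4 terms are: [-6, -30, -150, -750]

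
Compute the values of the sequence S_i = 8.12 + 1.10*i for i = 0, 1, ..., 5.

This is an arithmetic sequence.
i=0: S_0 = 8.12 + 1.1*0 = 8.12
i=1: S_1 = 8.12 + 1.1*1 = 9.22
i=2: S_2 = 8.12 + 1.1*2 = 10.32
i=3: S_3 = 8.12 + 1.1*3 = 11.42
i=4: S_4 = 8.12 + 1.1*4 = 12.52
i=5: S_5 = 8.12 + 1.1*5 = 13.62
The first 6 terms are: [8.12, 9.22, 10.32, 11.42, 12.52, 13.62]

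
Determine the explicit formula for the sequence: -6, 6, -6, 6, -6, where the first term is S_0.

Check ratios: 6 / -6 = -1.0
Common ratio r = -1.
First term a = -6.
Formula: S_i = -6 * (-1)^i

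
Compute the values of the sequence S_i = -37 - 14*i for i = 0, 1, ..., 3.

This is an arithmetic sequence.
i=0: S_0 = -37 + -14*0 = -37
i=1: S_1 = -37 + -14*1 = -51
i=2: S_2 = -37 + -14*2 = -65
i=3: S_3 = -37 + -14*3 = -79
The first 4 terms are: [-37, -51, -65, -79]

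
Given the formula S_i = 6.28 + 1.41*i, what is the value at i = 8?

S_8 = 6.28 + 1.41*8 = 6.28 + 11.28 = 17.56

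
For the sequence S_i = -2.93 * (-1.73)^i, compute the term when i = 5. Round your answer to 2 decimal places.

S_5 = -2.93 * (-1.73)^5 ≈ -2.93 * -15.4964 ≈ 45.4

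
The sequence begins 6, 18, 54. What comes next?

Ratios: 18 / 6 = 3.0
This is a geometric sequence with common ratio r = 3.
Next term = 54 * 3 = 162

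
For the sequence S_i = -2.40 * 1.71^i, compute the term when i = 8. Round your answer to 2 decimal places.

S_8 = -2.4 * 1.71^8 ≈ -2.4 * 73.1087 ≈ -175.46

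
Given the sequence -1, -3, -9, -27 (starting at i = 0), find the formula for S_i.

Check ratios: -3 / -1 = 3.0
Common ratio r = 3.
First term a = -1.
Formula: S_i = -1 * 3^i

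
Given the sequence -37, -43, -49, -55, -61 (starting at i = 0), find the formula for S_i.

Check differences: -43 - -37 = -6
-49 - -43 = -6
Common difference d = -6.
First term a = -37.
Formula: S_i = -37 - 6*i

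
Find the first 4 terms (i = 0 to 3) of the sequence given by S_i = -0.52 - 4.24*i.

This is an arithmetic sequence.
i=0: S_0 = -0.52 + -4.24*0 = -0.52
i=1: S_1 = -0.52 + -4.24*1 = -4.76
i=2: S_2 = -0.52 + -4.24*2 = -9.0
i=3: S_3 = -0.52 + -4.24*3 = -13.24
The first 4 terms are: [-0.52, -4.76, -9.0, -13.24]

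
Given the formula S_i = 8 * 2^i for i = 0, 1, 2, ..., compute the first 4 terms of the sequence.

This is a geometric sequence.
i=0: S_0 = 8 * 2^0 = 8
i=1: S_1 = 8 * 2^1 = 16
i=2: S_2 = 8 * 2^2 = 32
i=3: S_3 = 8 * 2^3 = 64
The first 4 terms are: [8, 16, 32, 64]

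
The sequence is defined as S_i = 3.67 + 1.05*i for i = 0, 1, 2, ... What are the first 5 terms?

This is an arithmetic sequence.
i=0: S_0 = 3.67 + 1.05*0 = 3.67
i=1: S_1 = 3.67 + 1.05*1 = 4.72
i=2: S_2 = 3.67 + 1.05*2 = 5.77
i=3: S_3 = 3.67 + 1.05*3 = 6.82
i=4: S_4 = 3.67 + 1.05*4 = 7.87
The first 5 terms are: [3.67, 4.72, 5.77, 6.82, 7.87]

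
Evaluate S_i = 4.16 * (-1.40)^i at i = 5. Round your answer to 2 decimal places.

S_5 = 4.16 * (-1.4)^5 ≈ 4.16 * -5.3782 ≈ -22.37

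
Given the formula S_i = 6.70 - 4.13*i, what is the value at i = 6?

S_6 = 6.7 + -4.13*6 = 6.7 + -24.78 = -18.08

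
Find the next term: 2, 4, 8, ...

Ratios: 4 / 2 = 2.0
This is a geometric sequence with common ratio r = 2.
Next term = 8 * 2 = 16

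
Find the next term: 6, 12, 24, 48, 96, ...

Ratios: 12 / 6 = 2.0
This is a geometric sequence with common ratio r = 2.
Next term = 96 * 2 = 192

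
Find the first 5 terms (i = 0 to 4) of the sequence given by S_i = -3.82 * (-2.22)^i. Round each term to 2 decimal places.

This is a geometric sequence.
i=0: S_0 = -3.82 * (-2.22)^0 = -3.82
i=1: S_1 = -3.82 * (-2.22)^1 ≈ 8.48
i=2: S_2 = -3.82 * (-2.22)^2 ≈ -18.83
i=3: S_3 = -3.82 * (-2.22)^3 ≈ 41.79
i=4: S_4 = -3.82 * (-2.22)^4 ≈ -92.78
The first 5 terms are: [-3.82, 8.48, -18.83, 41.79, -92.78]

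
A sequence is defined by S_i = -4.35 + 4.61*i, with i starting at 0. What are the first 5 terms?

This is an arithmetic sequence.
i=0: S_0 = -4.35 + 4.61*0 = -4.35
i=1: S_1 = -4.35 + 4.61*1 = 0.26
i=2: S_2 = -4.35 + 4.61*2 = 4.87
i=3: S_3 = -4.35 + 4.61*3 = 9.48
i=4: S_4 = -4.35 + 4.61*4 = 14.09
The first 5 terms are: [-4.35, 0.26, 4.87, 9.48, 14.09]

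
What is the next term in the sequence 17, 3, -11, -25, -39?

Differences: 3 - 17 = -14
This is an arithmetic sequence with common difference d = -14.
Next term = -39 + -14 = -53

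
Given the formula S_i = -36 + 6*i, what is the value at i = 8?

S_8 = -36 + 6*8 = -36 + 48 = 12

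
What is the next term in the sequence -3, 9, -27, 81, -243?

Ratios: 9 / -3 = -3.0
This is a geometric sequence with common ratio r = -3.
Next term = -243 * -3 = 729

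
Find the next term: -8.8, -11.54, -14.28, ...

Differences: -11.54 - -8.8 = -2.74
This is an arithmetic sequence with common difference d = -2.74.
Next term = -14.28 + -2.74 = -17.02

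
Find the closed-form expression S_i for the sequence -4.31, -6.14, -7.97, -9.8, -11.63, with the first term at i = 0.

Check differences: -6.14 - -4.31 = -1.83
-7.97 - -6.14 = -1.83
Common difference d = -1.83.
First term a = -4.31.
Formula: S_i = -4.31 - 1.83*i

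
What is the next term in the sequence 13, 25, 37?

Differences: 25 - 13 = 12
This is an arithmetic sequence with common difference d = 12.
Next term = 37 + 12 = 49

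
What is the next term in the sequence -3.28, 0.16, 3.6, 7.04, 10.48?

Differences: 0.16 - -3.28 = 3.44
This is an arithmetic sequence with common difference d = 3.44.
Next term = 10.48 + 3.44 = 13.92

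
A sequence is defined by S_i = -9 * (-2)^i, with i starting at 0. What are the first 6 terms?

This is a geometric sequence.
i=0: S_0 = -9 * (-2)^0 = -9
i=1: S_1 = -9 * (-2)^1 = 18
i=2: S_2 = -9 * (-2)^2 = -36
i=3: S_3 = -9 * (-2)^3 = 72
i=4: S_4 = -9 * (-2)^4 = -144
i=5: S_5 = -9 * (-2)^5 = 288
The first 6 terms are: [-9, 18, -36, 72, -144, 288]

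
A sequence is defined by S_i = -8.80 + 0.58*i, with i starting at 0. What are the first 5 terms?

This is an arithmetic sequence.
i=0: S_0 = -8.8 + 0.58*0 = -8.8
i=1: S_1 = -8.8 + 0.58*1 = -8.22
i=2: S_2 = -8.8 + 0.58*2 = -7.64
i=3: S_3 = -8.8 + 0.58*3 = -7.06
i=4: S_4 = -8.8 + 0.58*4 = -6.48
The first 5 terms are: [-8.8, -8.22, -7.64, -7.06, -6.48]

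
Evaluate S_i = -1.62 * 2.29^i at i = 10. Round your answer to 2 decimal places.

S_10 = -1.62 * 2.29^10 ≈ -1.62 * 3966.0193 ≈ -6424.95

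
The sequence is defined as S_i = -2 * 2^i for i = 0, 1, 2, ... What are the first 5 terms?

This is a geometric sequence.
i=0: S_0 = -2 * 2^0 = -2
i=1: S_1 = -2 * 2^1 = -4
i=2: S_2 = -2 * 2^2 = -8
i=3: S_3 = -2 * 2^3 = -16
i=4: S_4 = -2 * 2^4 = -32
The first 5 terms are: [-2, -4, -8, -16, -32]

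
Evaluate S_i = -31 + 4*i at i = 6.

S_6 = -31 + 4*6 = -31 + 24 = -7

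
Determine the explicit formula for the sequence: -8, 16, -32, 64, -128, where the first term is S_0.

Check ratios: 16 / -8 = -2.0
Common ratio r = -2.
First term a = -8.
Formula: S_i = -8 * (-2)^i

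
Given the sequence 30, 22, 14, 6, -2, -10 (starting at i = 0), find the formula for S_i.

Check differences: 22 - 30 = -8
14 - 22 = -8
Common difference d = -8.
First term a = 30.
Formula: S_i = 30 - 8*i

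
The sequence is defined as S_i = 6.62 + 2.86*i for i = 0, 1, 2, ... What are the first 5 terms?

This is an arithmetic sequence.
i=0: S_0 = 6.62 + 2.86*0 = 6.62
i=1: S_1 = 6.62 + 2.86*1 = 9.48
i=2: S_2 = 6.62 + 2.86*2 = 12.34
i=3: S_3 = 6.62 + 2.86*3 = 15.2
i=4: S_4 = 6.62 + 2.86*4 = 18.06
The first 5 terms are: [6.62, 9.48, 12.34, 15.2, 18.06]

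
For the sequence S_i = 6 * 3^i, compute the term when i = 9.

S_9 = 6 * 3^9 = 6 * 19683 = 118098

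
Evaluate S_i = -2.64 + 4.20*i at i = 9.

S_9 = -2.64 + 4.2*9 = -2.64 + 37.8 = 35.16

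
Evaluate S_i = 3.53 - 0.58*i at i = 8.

S_8 = 3.53 + -0.58*8 = 3.53 + -4.64 = -1.11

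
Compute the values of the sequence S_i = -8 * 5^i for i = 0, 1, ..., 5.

This is a geometric sequence.
i=0: S_0 = -8 * 5^0 = -8
i=1: S_1 = -8 * 5^1 = -40
i=2: S_2 = -8 * 5^2 = -200
i=3: S_3 = -8 * 5^3 = -1000
i=4: S_4 = -8 * 5^4 = -5000
i=5: S_5 = -8 * 5^5 = -25000
The first 6 terms are: [-8, -40, -200, -1000, -5000, -25000]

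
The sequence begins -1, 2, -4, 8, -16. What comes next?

Ratios: 2 / -1 = -2.0
This is a geometric sequence with common ratio r = -2.
Next term = -16 * -2 = 32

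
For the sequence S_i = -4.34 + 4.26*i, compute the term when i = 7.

S_7 = -4.34 + 4.26*7 = -4.34 + 29.82 = 25.48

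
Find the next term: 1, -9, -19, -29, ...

Differences: -9 - 1 = -10
This is an arithmetic sequence with common difference d = -10.
Next term = -29 + -10 = -39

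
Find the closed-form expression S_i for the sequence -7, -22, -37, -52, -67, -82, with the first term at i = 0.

Check differences: -22 - -7 = -15
-37 - -22 = -15
Common difference d = -15.
First term a = -7.
Formula: S_i = -7 - 15*i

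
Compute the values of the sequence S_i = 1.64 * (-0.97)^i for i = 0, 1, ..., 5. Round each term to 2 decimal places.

This is a geometric sequence.
i=0: S_0 = 1.64 * (-0.97)^0 = 1.64
i=1: S_1 = 1.64 * (-0.97)^1 ≈ -1.59
i=2: S_2 = 1.64 * (-0.97)^2 ≈ 1.54
i=3: S_3 = 1.64 * (-0.97)^3 ≈ -1.5
i=4: S_4 = 1.64 * (-0.97)^4 ≈ 1.45
i=5: S_5 = 1.64 * (-0.97)^5 ≈ -1.41
The first 6 terms are: [1.64, -1.59, 1.54, -1.5, 1.45, -1.41]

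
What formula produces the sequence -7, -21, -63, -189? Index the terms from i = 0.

Check ratios: -21 / -7 = 3.0
Common ratio r = 3.
First term a = -7.
Formula: S_i = -7 * 3^i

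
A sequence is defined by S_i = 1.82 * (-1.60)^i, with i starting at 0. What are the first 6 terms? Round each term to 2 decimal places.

This is a geometric sequence.
i=0: S_0 = 1.82 * (-1.6)^0 = 1.82
i=1: S_1 = 1.82 * (-1.6)^1 ≈ -2.91
i=2: S_2 = 1.82 * (-1.6)^2 ≈ 4.66
i=3: S_3 = 1.82 * (-1.6)^3 ≈ -7.45
i=4: S_4 = 1.82 * (-1.6)^4 ≈ 11.93
i=5: S_5 = 1.82 * (-1.6)^5 ≈ -19.08
The first 6 terms are: [1.82, -2.91, 4.66, -7.45, 11.93, -19.08]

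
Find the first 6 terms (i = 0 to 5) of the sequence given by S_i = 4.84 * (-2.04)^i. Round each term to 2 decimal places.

This is a geometric sequence.
i=0: S_0 = 4.84 * (-2.04)^0 = 4.84
i=1: S_1 = 4.84 * (-2.04)^1 ≈ -9.87
i=2: S_2 = 4.84 * (-2.04)^2 ≈ 20.14
i=3: S_3 = 4.84 * (-2.04)^3 ≈ -41.09
i=4: S_4 = 4.84 * (-2.04)^4 ≈ 83.82
i=5: S_5 = 4.84 * (-2.04)^5 ≈ -171.0
The first 6 terms are: [4.84, -9.87, 20.14, -41.09, 83.82, -171.0]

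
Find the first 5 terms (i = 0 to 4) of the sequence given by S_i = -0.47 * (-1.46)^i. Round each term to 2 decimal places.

This is a geometric sequence.
i=0: S_0 = -0.47 * (-1.46)^0 = -0.47
i=1: S_1 = -0.47 * (-1.46)^1 ≈ 0.69
i=2: S_2 = -0.47 * (-1.46)^2 ≈ -1.0
i=3: S_3 = -0.47 * (-1.46)^3 ≈ 1.46
i=4: S_4 = -0.47 * (-1.46)^4 ≈ -2.14
The first 5 terms are: [-0.47, 0.69, -1.0, 1.46, -2.14]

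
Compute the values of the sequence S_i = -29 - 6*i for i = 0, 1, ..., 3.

This is an arithmetic sequence.
i=0: S_0 = -29 + -6*0 = -29
i=1: S_1 = -29 + -6*1 = -35
i=2: S_2 = -29 + -6*2 = -41
i=3: S_3 = -29 + -6*3 = -47
The first 4 terms are: [-29, -35, -41, -47]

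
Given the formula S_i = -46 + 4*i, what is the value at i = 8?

S_8 = -46 + 4*8 = -46 + 32 = -14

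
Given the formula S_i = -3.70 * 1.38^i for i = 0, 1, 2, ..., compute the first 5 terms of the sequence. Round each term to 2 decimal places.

This is a geometric sequence.
i=0: S_0 = -3.7 * 1.38^0 = -3.7
i=1: S_1 = -3.7 * 1.38^1 ≈ -5.11
i=2: S_2 = -3.7 * 1.38^2 ≈ -7.05
i=3: S_3 = -3.7 * 1.38^3 ≈ -9.72
i=4: S_4 = -3.7 * 1.38^4 ≈ -13.42
The first 5 terms are: [-3.7, -5.11, -7.05, -9.72, -13.42]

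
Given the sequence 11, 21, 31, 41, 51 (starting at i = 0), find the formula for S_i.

Check differences: 21 - 11 = 10
31 - 21 = 10
Common difference d = 10.
First term a = 11.
Formula: S_i = 11 + 10*i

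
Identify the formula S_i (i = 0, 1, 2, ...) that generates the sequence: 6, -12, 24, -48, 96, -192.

Check ratios: -12 / 6 = -2.0
Common ratio r = -2.
First term a = 6.
Formula: S_i = 6 * (-2)^i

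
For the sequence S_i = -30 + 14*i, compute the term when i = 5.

S_5 = -30 + 14*5 = -30 + 70 = 40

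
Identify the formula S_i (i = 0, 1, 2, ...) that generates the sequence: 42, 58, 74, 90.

Check differences: 58 - 42 = 16
74 - 58 = 16
Common difference d = 16.
First term a = 42.
Formula: S_i = 42 + 16*i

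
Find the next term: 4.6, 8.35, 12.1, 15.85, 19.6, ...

Differences: 8.35 - 4.6 = 3.75
This is an arithmetic sequence with common difference d = 3.75.
Next term = 19.6 + 3.75 = 23.35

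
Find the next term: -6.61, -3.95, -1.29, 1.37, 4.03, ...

Differences: -3.95 - -6.61 = 2.66
This is an arithmetic sequence with common difference d = 2.66.
Next term = 4.03 + 2.66 = 6.69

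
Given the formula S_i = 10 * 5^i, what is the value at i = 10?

S_10 = 10 * 5^10 = 10 * 9765625 = 97656250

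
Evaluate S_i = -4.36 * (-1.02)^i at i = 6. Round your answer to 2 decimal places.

S_6 = -4.36 * (-1.02)^6 ≈ -4.36 * 1.1262 ≈ -4.91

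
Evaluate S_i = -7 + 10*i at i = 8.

S_8 = -7 + 10*8 = -7 + 80 = 73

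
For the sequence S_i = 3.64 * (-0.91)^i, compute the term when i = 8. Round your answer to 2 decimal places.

S_8 = 3.64 * (-0.91)^8 ≈ 3.64 * 0.4703 ≈ 1.71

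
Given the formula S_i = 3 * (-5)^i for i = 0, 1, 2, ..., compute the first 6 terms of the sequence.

This is a geometric sequence.
i=0: S_0 = 3 * (-5)^0 = 3
i=1: S_1 = 3 * (-5)^1 = -15
i=2: S_2 = 3 * (-5)^2 = 75
i=3: S_3 = 3 * (-5)^3 = -375
i=4: S_4 = 3 * (-5)^4 = 1875
i=5: S_5 = 3 * (-5)^5 = -9375
The first 6 terms are: [3, -15, 75, -375, 1875, -9375]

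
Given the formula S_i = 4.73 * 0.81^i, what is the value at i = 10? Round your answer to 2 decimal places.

S_10 = 4.73 * 0.81^10 ≈ 4.73 * 0.1216 ≈ 0.58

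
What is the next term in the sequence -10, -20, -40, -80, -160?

Ratios: -20 / -10 = 2.0
This is a geometric sequence with common ratio r = 2.
Next term = -160 * 2 = -320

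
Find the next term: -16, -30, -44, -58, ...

Differences: -30 - -16 = -14
This is an arithmetic sequence with common difference d = -14.
Next term = -58 + -14 = -72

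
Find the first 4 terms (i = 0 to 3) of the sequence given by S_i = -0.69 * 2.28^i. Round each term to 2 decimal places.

This is a geometric sequence.
i=0: S_0 = -0.69 * 2.28^0 = -0.69
i=1: S_1 = -0.69 * 2.28^1 ≈ -1.57
i=2: S_2 = -0.69 * 2.28^2 ≈ -3.59
i=3: S_3 = -0.69 * 2.28^3 ≈ -8.18
The first 4 terms are: [-0.69, -1.57, -3.59, -8.18]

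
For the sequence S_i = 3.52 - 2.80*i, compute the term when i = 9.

S_9 = 3.52 + -2.8*9 = 3.52 + -25.2 = -21.68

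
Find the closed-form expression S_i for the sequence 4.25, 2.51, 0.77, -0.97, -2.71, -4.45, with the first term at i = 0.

Check differences: 2.51 - 4.25 = -1.74
0.77 - 2.51 = -1.74
Common difference d = -1.74.
First term a = 4.25.
Formula: S_i = 4.25 - 1.74*i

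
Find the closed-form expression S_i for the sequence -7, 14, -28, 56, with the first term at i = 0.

Check ratios: 14 / -7 = -2.0
Common ratio r = -2.
First term a = -7.
Formula: S_i = -7 * (-2)^i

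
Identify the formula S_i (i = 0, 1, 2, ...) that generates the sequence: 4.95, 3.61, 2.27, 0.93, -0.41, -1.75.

Check differences: 3.61 - 4.95 = -1.34
2.27 - 3.61 = -1.34
Common difference d = -1.34.
First term a = 4.95.
Formula: S_i = 4.95 - 1.34*i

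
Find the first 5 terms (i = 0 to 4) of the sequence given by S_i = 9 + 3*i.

This is an arithmetic sequence.
i=0: S_0 = 9 + 3*0 = 9
i=1: S_1 = 9 + 3*1 = 12
i=2: S_2 = 9 + 3*2 = 15
i=3: S_3 = 9 + 3*3 = 18
i=4: S_4 = 9 + 3*4 = 21
The first 5 terms are: [9, 12, 15, 18, 21]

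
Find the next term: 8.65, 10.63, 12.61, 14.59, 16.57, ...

Differences: 10.63 - 8.65 = 1.98
This is an arithmetic sequence with common difference d = 1.98.
Next term = 16.57 + 1.98 = 18.55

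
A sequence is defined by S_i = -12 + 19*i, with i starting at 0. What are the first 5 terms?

This is an arithmetic sequence.
i=0: S_0 = -12 + 19*0 = -12
i=1: S_1 = -12 + 19*1 = 7
i=2: S_2 = -12 + 19*2 = 26
i=3: S_3 = -12 + 19*3 = 45
i=4: S_4 = -12 + 19*4 = 64
The first 5 terms are: [-12, 7, 26, 45, 64]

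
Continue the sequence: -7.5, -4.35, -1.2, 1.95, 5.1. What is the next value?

Differences: -4.35 - -7.5 = 3.15
This is an arithmetic sequence with common difference d = 3.15.
Next term = 5.1 + 3.15 = 8.25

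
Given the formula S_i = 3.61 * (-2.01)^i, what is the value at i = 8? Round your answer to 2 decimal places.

S_8 = 3.61 * (-2.01)^8 ≈ 3.61 * 266.421 ≈ 961.78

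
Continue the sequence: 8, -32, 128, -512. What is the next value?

Ratios: -32 / 8 = -4.0
This is a geometric sequence with common ratio r = -4.
Next term = -512 * -4 = 2048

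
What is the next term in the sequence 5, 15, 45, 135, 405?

Ratios: 15 / 5 = 3.0
This is a geometric sequence with common ratio r = 3.
Next term = 405 * 3 = 1215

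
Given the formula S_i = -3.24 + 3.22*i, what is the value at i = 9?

S_9 = -3.24 + 3.22*9 = -3.24 + 28.98 = 25.74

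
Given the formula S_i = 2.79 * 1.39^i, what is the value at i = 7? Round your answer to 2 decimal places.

S_7 = 2.79 * 1.39^7 ≈ 2.79 * 10.0254 ≈ 27.97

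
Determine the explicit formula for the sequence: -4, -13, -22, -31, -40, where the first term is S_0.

Check differences: -13 - -4 = -9
-22 - -13 = -9
Common difference d = -9.
First term a = -4.
Formula: S_i = -4 - 9*i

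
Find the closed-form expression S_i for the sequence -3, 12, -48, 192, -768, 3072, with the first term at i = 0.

Check ratios: 12 / -3 = -4.0
Common ratio r = -4.
First term a = -3.
Formula: S_i = -3 * (-4)^i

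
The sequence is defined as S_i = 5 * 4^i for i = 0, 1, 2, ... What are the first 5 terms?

This is a geometric sequence.
i=0: S_0 = 5 * 4^0 = 5
i=1: S_1 = 5 * 4^1 = 20
i=2: S_2 = 5 * 4^2 = 80
i=3: S_3 = 5 * 4^3 = 320
i=4: S_4 = 5 * 4^4 = 1280
The first 5 terms are: [5, 20, 80, 320, 1280]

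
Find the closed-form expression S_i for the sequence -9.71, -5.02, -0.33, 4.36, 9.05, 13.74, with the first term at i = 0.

Check differences: -5.02 - -9.71 = 4.69
-0.33 - -5.02 = 4.69
Common difference d = 4.69.
First term a = -9.71.
Formula: S_i = -9.71 + 4.69*i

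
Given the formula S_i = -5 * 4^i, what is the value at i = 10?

S_10 = -5 * 4^10 = -5 * 1048576 = -5242880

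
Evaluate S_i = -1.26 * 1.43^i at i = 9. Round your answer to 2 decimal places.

S_9 = -1.26 * 1.43^9 ≈ -1.26 * 25.0049 ≈ -31.51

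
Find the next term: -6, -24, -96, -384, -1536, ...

Ratios: -24 / -6 = 4.0
This is a geometric sequence with common ratio r = 4.
Next term = -1536 * 4 = -6144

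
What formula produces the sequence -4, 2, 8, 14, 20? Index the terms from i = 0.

Check differences: 2 - -4 = 6
8 - 2 = 6
Common difference d = 6.
First term a = -4.
Formula: S_i = -4 + 6*i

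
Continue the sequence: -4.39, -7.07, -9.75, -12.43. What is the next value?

Differences: -7.07 - -4.39 = -2.68
This is an arithmetic sequence with common difference d = -2.68.
Next term = -12.43 + -2.68 = -15.11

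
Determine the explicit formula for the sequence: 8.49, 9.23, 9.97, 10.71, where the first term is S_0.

Check differences: 9.23 - 8.49 = 0.74
9.97 - 9.23 = 0.74
Common difference d = 0.74.
First term a = 8.49.
Formula: S_i = 8.49 + 0.74*i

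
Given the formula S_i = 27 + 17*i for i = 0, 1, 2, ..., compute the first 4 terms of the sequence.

This is an arithmetic sequence.
i=0: S_0 = 27 + 17*0 = 27
i=1: S_1 = 27 + 17*1 = 44
i=2: S_2 = 27 + 17*2 = 61
i=3: S_3 = 27 + 17*3 = 78
The first 4 terms are: [27, 44, 61, 78]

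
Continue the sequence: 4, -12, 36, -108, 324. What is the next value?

Ratios: -12 / 4 = -3.0
This is a geometric sequence with common ratio r = -3.
Next term = 324 * -3 = -972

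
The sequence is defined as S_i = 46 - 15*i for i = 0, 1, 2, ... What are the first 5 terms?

This is an arithmetic sequence.
i=0: S_0 = 46 + -15*0 = 46
i=1: S_1 = 46 + -15*1 = 31
i=2: S_2 = 46 + -15*2 = 16
i=3: S_3 = 46 + -15*3 = 1
i=4: S_4 = 46 + -15*4 = -14
The first 5 terms are: [46, 31, 16, 1, -14]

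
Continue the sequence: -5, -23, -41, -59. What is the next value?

Differences: -23 - -5 = -18
This is an arithmetic sequence with common difference d = -18.
Next term = -59 + -18 = -77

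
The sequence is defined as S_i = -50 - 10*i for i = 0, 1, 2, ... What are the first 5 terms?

This is an arithmetic sequence.
i=0: S_0 = -50 + -10*0 = -50
i=1: S_1 = -50 + -10*1 = -60
i=2: S_2 = -50 + -10*2 = -70
i=3: S_3 = -50 + -10*3 = -80
i=4: S_4 = -50 + -10*4 = -90
The first 5 terms are: [-50, -60, -70, -80, -90]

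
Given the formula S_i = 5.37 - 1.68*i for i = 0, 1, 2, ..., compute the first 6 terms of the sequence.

This is an arithmetic sequence.
i=0: S_0 = 5.37 + -1.68*0 = 5.37
i=1: S_1 = 5.37 + -1.68*1 = 3.69
i=2: S_2 = 5.37 + -1.68*2 = 2.01
i=3: S_3 = 5.37 + -1.68*3 = 0.33
i=4: S_4 = 5.37 + -1.68*4 = -1.35
i=5: S_5 = 5.37 + -1.68*5 = -3.03
The first 6 terms are: [5.37, 3.69, 2.01, 0.33, -1.35, -3.03]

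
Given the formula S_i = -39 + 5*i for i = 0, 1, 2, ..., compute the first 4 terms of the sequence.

This is an arithmetic sequence.
i=0: S_0 = -39 + 5*0 = -39
i=1: S_1 = -39 + 5*1 = -34
i=2: S_2 = -39 + 5*2 = -29
i=3: S_3 = -39 + 5*3 = -24
The first 4 terms are: [-39, -34, -29, -24]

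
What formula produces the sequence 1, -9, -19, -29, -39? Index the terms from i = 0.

Check differences: -9 - 1 = -10
-19 - -9 = -10
Common difference d = -10.
First term a = 1.
Formula: S_i = 1 - 10*i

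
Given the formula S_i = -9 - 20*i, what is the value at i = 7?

S_7 = -9 + -20*7 = -9 + -140 = -149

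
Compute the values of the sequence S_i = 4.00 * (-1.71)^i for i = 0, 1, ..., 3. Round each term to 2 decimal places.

This is a geometric sequence.
i=0: S_0 = 4.0 * (-1.71)^0 = 4.0
i=1: S_1 = 4.0 * (-1.71)^1 = -6.84
i=2: S_2 = 4.0 * (-1.71)^2 ≈ 11.7
i=3: S_3 = 4.0 * (-1.71)^3 ≈ -20.0
The first 4 terms are: [4.0, -6.84, 11.7, -20.0]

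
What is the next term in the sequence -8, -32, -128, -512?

Ratios: -32 / -8 = 4.0
This is a geometric sequence with common ratio r = 4.
Next term = -512 * 4 = -2048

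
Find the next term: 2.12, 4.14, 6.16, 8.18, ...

Differences: 4.14 - 2.12 = 2.02
This is an arithmetic sequence with common difference d = 2.02.
Next term = 8.18 + 2.02 = 10.2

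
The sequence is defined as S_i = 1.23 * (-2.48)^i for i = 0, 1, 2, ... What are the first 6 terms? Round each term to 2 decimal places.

This is a geometric sequence.
i=0: S_0 = 1.23 * (-2.48)^0 = 1.23
i=1: S_1 = 1.23 * (-2.48)^1 ≈ -3.05
i=2: S_2 = 1.23 * (-2.48)^2 ≈ 7.56
i=3: S_3 = 1.23 * (-2.48)^3 ≈ -18.76
i=4: S_4 = 1.23 * (-2.48)^4 ≈ 46.53
i=5: S_5 = 1.23 * (-2.48)^5 ≈ -115.39
The first 6 terms are: [1.23, -3.05, 7.56, -18.76, 46.53, -115.39]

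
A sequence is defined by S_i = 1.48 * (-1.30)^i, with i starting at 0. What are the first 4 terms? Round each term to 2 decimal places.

This is a geometric sequence.
i=0: S_0 = 1.48 * (-1.3)^0 = 1.48
i=1: S_1 = 1.48 * (-1.3)^1 ≈ -1.92
i=2: S_2 = 1.48 * (-1.3)^2 ≈ 2.5
i=3: S_3 = 1.48 * (-1.3)^3 ≈ -3.25
The first 4 terms are: [1.48, -1.92, 2.5, -3.25]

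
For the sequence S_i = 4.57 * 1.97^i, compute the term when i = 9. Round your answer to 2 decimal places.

S_9 = 4.57 * 1.97^9 ≈ 4.57 * 446.8853 ≈ 2042.27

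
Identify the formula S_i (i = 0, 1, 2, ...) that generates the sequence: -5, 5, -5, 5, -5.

Check ratios: 5 / -5 = -1.0
Common ratio r = -1.
First term a = -5.
Formula: S_i = -5 * (-1)^i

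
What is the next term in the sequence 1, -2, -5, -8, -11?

Differences: -2 - 1 = -3
This is an arithmetic sequence with common difference d = -3.
Next term = -11 + -3 = -14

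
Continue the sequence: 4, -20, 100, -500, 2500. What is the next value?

Ratios: -20 / 4 = -5.0
This is a geometric sequence with common ratio r = -5.
Next term = 2500 * -5 = -12500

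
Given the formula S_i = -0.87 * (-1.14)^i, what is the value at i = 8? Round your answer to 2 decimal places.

S_8 = -0.87 * (-1.14)^8 ≈ -0.87 * 2.8526 ≈ -2.48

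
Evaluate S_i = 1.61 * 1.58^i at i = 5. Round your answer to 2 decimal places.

S_5 = 1.61 * 1.58^5 ≈ 1.61 * 9.8466 ≈ 15.85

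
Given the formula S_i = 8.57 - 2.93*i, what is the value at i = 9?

S_9 = 8.57 + -2.93*9 = 8.57 + -26.37 = -17.8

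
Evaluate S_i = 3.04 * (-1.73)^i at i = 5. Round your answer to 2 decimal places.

S_5 = 3.04 * (-1.73)^5 ≈ 3.04 * -15.4964 ≈ -47.11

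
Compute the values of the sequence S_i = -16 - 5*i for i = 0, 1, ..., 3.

This is an arithmetic sequence.
i=0: S_0 = -16 + -5*0 = -16
i=1: S_1 = -16 + -5*1 = -21
i=2: S_2 = -16 + -5*2 = -26
i=3: S_3 = -16 + -5*3 = -31
The first 4 terms are: [-16, -21, -26, -31]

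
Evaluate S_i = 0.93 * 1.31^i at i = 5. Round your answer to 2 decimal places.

S_5 = 0.93 * 1.31^5 ≈ 0.93 * 3.8579 ≈ 3.59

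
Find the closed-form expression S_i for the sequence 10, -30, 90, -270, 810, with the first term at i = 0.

Check ratios: -30 / 10 = -3.0
Common ratio r = -3.
First term a = 10.
Formula: S_i = 10 * (-3)^i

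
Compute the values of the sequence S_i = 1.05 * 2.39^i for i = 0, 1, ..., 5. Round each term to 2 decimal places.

This is a geometric sequence.
i=0: S_0 = 1.05 * 2.39^0 = 1.05
i=1: S_1 = 1.05 * 2.39^1 ≈ 2.51
i=2: S_2 = 1.05 * 2.39^2 ≈ 6.0
i=3: S_3 = 1.05 * 2.39^3 ≈ 14.33
i=4: S_4 = 1.05 * 2.39^4 ≈ 34.26
i=5: S_5 = 1.05 * 2.39^5 ≈ 81.88
The first 6 terms are: [1.05, 2.51, 6.0, 14.33, 34.26, 81.88]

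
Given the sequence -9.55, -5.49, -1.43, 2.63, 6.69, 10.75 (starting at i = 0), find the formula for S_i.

Check differences: -5.49 - -9.55 = 4.06
-1.43 - -5.49 = 4.06
Common difference d = 4.06.
First term a = -9.55.
Formula: S_i = -9.55 + 4.06*i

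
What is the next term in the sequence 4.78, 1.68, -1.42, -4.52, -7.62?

Differences: 1.68 - 4.78 = -3.1
This is an arithmetic sequence with common difference d = -3.1.
Next term = -7.62 + -3.1 = -10.72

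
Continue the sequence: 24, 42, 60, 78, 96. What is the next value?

Differences: 42 - 24 = 18
This is an arithmetic sequence with common difference d = 18.
Next term = 96 + 18 = 114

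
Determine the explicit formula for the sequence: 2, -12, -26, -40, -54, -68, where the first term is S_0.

Check differences: -12 - 2 = -14
-26 - -12 = -14
Common difference d = -14.
First term a = 2.
Formula: S_i = 2 - 14*i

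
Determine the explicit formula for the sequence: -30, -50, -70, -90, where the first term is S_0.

Check differences: -50 - -30 = -20
-70 - -50 = -20
Common difference d = -20.
First term a = -30.
Formula: S_i = -30 - 20*i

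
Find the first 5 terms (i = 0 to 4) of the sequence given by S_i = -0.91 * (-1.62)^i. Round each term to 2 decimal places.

This is a geometric sequence.
i=0: S_0 = -0.91 * (-1.62)^0 = -0.91
i=1: S_1 = -0.91 * (-1.62)^1 ≈ 1.47
i=2: S_2 = -0.91 * (-1.62)^2 ≈ -2.39
i=3: S_3 = -0.91 * (-1.62)^3 ≈ 3.87
i=4: S_4 = -0.91 * (-1.62)^4 ≈ -6.27
The first 5 terms are: [-0.91, 1.47, -2.39, 3.87, -6.27]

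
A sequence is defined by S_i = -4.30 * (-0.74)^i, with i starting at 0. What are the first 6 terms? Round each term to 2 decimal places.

This is a geometric sequence.
i=0: S_0 = -4.3 * (-0.74)^0 = -4.3
i=1: S_1 = -4.3 * (-0.74)^1 ≈ 3.18
i=2: S_2 = -4.3 * (-0.74)^2 ≈ -2.35
i=3: S_3 = -4.3 * (-0.74)^3 ≈ 1.74
i=4: S_4 = -4.3 * (-0.74)^4 ≈ -1.29
i=5: S_5 = -4.3 * (-0.74)^5 ≈ 0.95
The first 6 terms are: [-4.3, 3.18, -2.35, 1.74, -1.29, 0.95]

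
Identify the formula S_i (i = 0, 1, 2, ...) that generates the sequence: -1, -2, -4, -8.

Check ratios: -2 / -1 = 2.0
Common ratio r = 2.
First term a = -1.
Formula: S_i = -1 * 2^i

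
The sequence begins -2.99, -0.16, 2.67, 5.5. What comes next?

Differences: -0.16 - -2.99 = 2.83
This is an arithmetic sequence with common difference d = 2.83.
Next term = 5.5 + 2.83 = 8.33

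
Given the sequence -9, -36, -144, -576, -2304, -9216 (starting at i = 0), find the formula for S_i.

Check ratios: -36 / -9 = 4.0
Common ratio r = 4.
First term a = -9.
Formula: S_i = -9 * 4^i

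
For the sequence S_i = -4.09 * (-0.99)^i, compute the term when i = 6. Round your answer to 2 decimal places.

S_6 = -4.09 * (-0.99)^6 ≈ -4.09 * 0.9415 ≈ -3.85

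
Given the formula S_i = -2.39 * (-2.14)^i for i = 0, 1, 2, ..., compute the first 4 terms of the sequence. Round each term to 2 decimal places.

This is a geometric sequence.
i=0: S_0 = -2.39 * (-2.14)^0 = -2.39
i=1: S_1 = -2.39 * (-2.14)^1 ≈ 5.11
i=2: S_2 = -2.39 * (-2.14)^2 ≈ -10.95
i=3: S_3 = -2.39 * (-2.14)^3 ≈ 23.42
The first 4 terms are: [-2.39, 5.11, -10.95, 23.42]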